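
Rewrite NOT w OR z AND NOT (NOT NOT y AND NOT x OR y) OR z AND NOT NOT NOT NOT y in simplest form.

NOT w OR z AND NOT (NOT NOT y AND NOT x OR y) OR z AND NOT NOT NOT NOT y
= NOT w OR z AND NOT (NOT NOT y AND NOT x OR y) OR z AND NOT NOT y   [double negation]
= NOT w OR z AND NOT (y AND NOT x OR y) OR z AND NOT NOT y   [double negation]
= NOT w OR z AND NOT (y AND NOT x OR y) OR z AND y   [double negation]
= NOT w OR z AND NOT y OR z AND y   [absorption]
= NOT w OR z   [distribution]

NOT w OR z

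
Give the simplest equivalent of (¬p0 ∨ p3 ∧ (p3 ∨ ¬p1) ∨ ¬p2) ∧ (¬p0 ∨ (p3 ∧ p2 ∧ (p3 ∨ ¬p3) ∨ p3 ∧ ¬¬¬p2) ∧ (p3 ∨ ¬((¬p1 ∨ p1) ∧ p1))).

(¬p0 ∨ p3 ∧ (p3 ∨ ¬p1) ∨ ¬p2) ∧ (¬p0 ∨ (p3 ∧ p2 ∧ (p3 ∨ ¬p3) ∨ p3 ∧ ¬¬¬p2) ∧ (p3 ∨ ¬((¬p1 ∨ p1) ∧ p1)))
= (¬p0 ∨ p3 ∧ (p3 ∨ ¬p1) ∨ ¬p2) ∧ (¬p0 ∨ (p3 ∧ p2 ∧ (p3 ∨ ¬p3) ∨ p3 ∧ ¬¬¬p2) ∧ (p3 ∨ ¬p1))   [complement / identity]
= (¬p0 ∨ p3 ∧ (p3 ∨ ¬p1) ∨ ¬p2) ∧ (¬p0 ∨ (p3 ∧ p2 ∨ p3 ∧ ¬¬¬p2) ∧ (p3 ∨ ¬p1))   [complement / identity]
= (¬p0 ∨ p3 ∧ (p3 ∨ ¬p1) ∨ ¬p2) ∧ (¬p0 ∨ (p3 ∧ p2 ∨ p3 ∧ ¬p2) ∧ (p3 ∨ ¬p1))   [double negation]
= (¬p0 ∨ p3 ∧ (p3 ∨ ¬p1) ∨ ¬p2) ∧ (¬p0 ∨ p3 ∧ (p3 ∨ ¬p1))   [distribution]
= ¬p0 ∨ p3 ∧ (p3 ∨ ¬p1)   [absorption]
= ¬p0 ∨ p3   [absorption]

¬p0 ∨ p3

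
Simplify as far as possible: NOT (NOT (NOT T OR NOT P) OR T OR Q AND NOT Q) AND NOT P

NOT (NOT (NOT T OR NOT P) OR T OR Q AND NOT Q) AND NOT P
= NOT (T AND P OR T OR Q AND NOT Q) AND NOT P   [De Morgan]
= NOT (T AND P OR T) AND NOT P   [complement / identity]
= NOT T AND NOT P   [absorption]

NOT T AND NOT P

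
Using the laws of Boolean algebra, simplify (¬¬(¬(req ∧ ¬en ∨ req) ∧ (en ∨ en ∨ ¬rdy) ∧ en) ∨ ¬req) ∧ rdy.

(¬¬(¬(req ∧ ¬en ∨ req) ∧ (en ∨ en ∨ ¬rdy) ∧ en) ∨ ¬req) ∧ rdy
= (¬(req ∧ ¬en ∨ req) ∧ (en ∨ en ∨ ¬rdy) ∧ en ∨ ¬req) ∧ rdy   (double negation)
= (¬(req ∧ ¬en ∨ req) ∧ (en ∨ ¬rdy) ∧ en ∨ ¬req) ∧ rdy   (idempotence)
= (¬req ∧ (en ∨ ¬rdy) ∧ en ∨ ¬req) ∧ rdy   (absorption)
= (¬req ∧ en ∨ ¬req) ∧ rdy   (absorption)
= ¬req ∧ rdy   (absorption)

¬req ∧ rdy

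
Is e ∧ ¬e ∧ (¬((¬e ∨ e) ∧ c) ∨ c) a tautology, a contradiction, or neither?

e ∧ ¬e ∧ (¬((¬e ∨ e) ∧ c) ∨ c)
= e ∧ ¬e ∧ (¬c ∨ c)   [complement / identity]
= e ∧ ¬e   [complement / identity]
= False   [complement]

contradiction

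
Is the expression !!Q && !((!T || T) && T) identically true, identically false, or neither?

neither

!!Q && !((!T || T) && T)
= !!Q && !T   (complement / identity)
= Q && !T   (double negation)
This depends on Q, T, so it is not a constant.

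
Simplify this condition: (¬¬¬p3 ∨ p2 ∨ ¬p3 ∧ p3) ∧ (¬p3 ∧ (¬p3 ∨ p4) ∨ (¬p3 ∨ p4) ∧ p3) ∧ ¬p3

(¬¬¬p3 ∨ p2 ∨ ¬p3 ∧ p3) ∧ (¬p3 ∧ (¬p3 ∨ p4) ∨ (¬p3 ∨ p4) ∧ p3) ∧ ¬p3
= (¬¬¬p3 ∨ p2 ∨ ¬p3 ∧ p3) ∧ (¬p3 ∨ p4) ∧ ¬p3
= (¬p3 ∨ p2 ∨ ¬p3 ∧ p3) ∧ (¬p3 ∨ p4) ∧ ¬p3
= (¬p3 ∨ p2) ∧ (¬p3 ∨ p4) ∧ ¬p3
= (¬p3 ∨ p2) ∧ ¬p3
= ¬p3

¬p3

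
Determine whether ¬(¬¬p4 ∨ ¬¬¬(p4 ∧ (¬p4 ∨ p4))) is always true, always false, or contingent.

¬(¬¬p4 ∨ ¬¬¬(p4 ∧ (¬p4 ∨ p4)))
= ¬(¬¬p4 ∨ ¬(p4 ∧ (¬p4 ∨ p4)))
= ¬(¬¬p4 ∨ ¬p4)
= ¬p4 ∧ p4
= False

always false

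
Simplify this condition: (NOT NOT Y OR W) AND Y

Y

(NOT NOT Y OR W) AND Y
= (Y OR W) AND Y   (double negation)
= Y   (absorption)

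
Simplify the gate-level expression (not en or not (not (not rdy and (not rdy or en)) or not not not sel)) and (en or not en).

(not en or not (not (not rdy and (not rdy or en)) or not not not sel)) and (en or not en)
= (not en or not (not not rdy or not not not sel)) and (en or not en)
= (not en or not (not not rdy or not sel)) and (en or not en)
= not en or not (not not rdy or not sel)
= not en or not rdy and sel

not en or not rdy and sel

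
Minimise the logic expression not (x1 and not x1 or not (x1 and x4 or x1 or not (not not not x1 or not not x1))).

not (x1 and not x1 or not (x1 and x4 or x1 or not (not not not x1 or not not x1)))
= not (x1 and not x1 or not (x1 and x4 or x1 or not not x1 and not x1))   — De Morgan
= not (x1 and not x1 or not (x1 or not not x1 and not x1))   — absorption
= not (x1 and not x1 or not (x1 or x1 and not x1))   — double negation
= not not (x1 or x1 and not x1)   — complement / identity
= x1 or x1 and not x1   — double negation
= x1   — complement / identity

x1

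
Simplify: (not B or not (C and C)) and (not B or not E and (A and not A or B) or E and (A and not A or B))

not B or not C

(not B or not (C and C)) and (not B or not E and (A and not A or B) or E and (A and not A or B))
= (not B or not (C and C)) and (not B or A and not A or B)   [distribution]
= (not B or not (C and C)) and (not B or B)   [complement / identity]
= not B or not (C and C)   [complement / identity]
= not B or not C   [idempotence]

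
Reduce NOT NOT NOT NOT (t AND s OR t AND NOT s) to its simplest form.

NOT NOT NOT NOT (t AND s OR t AND NOT s)
= NOT NOT NOT NOT t   (distribution)
= NOT NOT t   (double negation)
= t   (double negation)

t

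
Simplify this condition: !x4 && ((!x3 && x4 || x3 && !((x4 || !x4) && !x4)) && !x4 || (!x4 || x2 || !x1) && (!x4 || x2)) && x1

!x4 && x1

!x4 && ((!x3 && x4 || x3 && !((x4 || !x4) && !x4)) && !x4 || (!x4 || x2 || !x1) && (!x4 || x2)) && x1
= !x4 && ((!x3 && x4 || x3 && !!x4) && !x4 || (!x4 || x2 || !x1) && (!x4 || x2)) && x1   [complement / identity]
= !x4 && ((!x3 && x4 || x3 && x4) && !x4 || (!x4 || x2 || !x1) && (!x4 || x2)) && x1   [double negation]
= !x4 && (x4 && !x4 || (!x4 || x2 || !x1) && (!x4 || x2)) && x1   [distribution]
= !x4 && (!x4 || x2 || !x1) && (!x4 || x2) && x1   [complement / identity]
= !x4 && (!x4 || x2) && x1   [absorption]
= !x4 && x1   [absorption]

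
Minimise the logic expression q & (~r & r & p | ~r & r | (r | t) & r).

q & r

q & (~r & r & p | ~r & r | (r | t) & r)
= q & (~r & r & p | ~r & r | r)   — absorption
= q & (~r & r | r)   — absorption
= q & r   — complement / identity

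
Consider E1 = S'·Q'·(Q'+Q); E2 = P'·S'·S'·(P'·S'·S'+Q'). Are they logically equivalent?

No

E1: S'·Q'·(Q'+Q)
    = S'·Q'
E2: P'·S'·S'·(P'·S'·S'+Q')
    = P'·S'·S'
    = P'·S'
These differ: at P=1, Q=0, S=0, E1 = 1 but E2 = 0.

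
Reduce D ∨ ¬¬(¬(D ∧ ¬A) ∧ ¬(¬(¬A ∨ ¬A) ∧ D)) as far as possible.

D ∨ ¬¬(¬(D ∧ ¬A) ∧ ¬(¬(¬A ∨ ¬A) ∧ D))
= D ∨ ¬¬(¬(D ∧ ¬A) ∧ ¬(¬¬A ∧ D))   (idempotence)
= D ∨ ¬¬(¬(D ∧ ¬A) ∧ ¬(A ∧ D))   (double negation)
= D ∨ ¬(D ∧ ¬A ∨ A ∧ D)   (De Morgan)
= D ∨ ¬D   (distribution)
= True   (complement)

True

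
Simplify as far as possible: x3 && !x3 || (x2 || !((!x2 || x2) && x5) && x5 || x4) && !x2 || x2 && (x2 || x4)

x2 || x4

x3 && !x3 || (x2 || !((!x2 || x2) && x5) && x5 || x4) && !x2 || x2 && (x2 || x4)
= x3 && !x3 || (x2 || !x5 && x5 || x4) && !x2 || x2 && (x2 || x4)   — complement / identity
= x3 && !x3 || (x2 || x4) && !x2 || x2 && (x2 || x4)   — complement / identity
= (x2 || x4) && !x2 || x2 && (x2 || x4)   — complement / identity
= x2 || x4   — distribution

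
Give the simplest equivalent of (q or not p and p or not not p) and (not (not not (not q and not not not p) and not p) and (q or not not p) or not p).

(q or not p and p or not not p) and (not (not not (not q and not not not p) and not p) and (q or not not p) or not p)
= (q or not not p) and (not (not not (not q and not not not p) and not p) and (q or not not p) or not p)   [complement / identity]
= (q or not not p) and ((not (not q and not not not p) or p) and (q or not not p) or not p)   [De Morgan]
= (q or not not p) and ((q or not not p or p) and (q or not not p) or not p)   [De Morgan]
= (q or not not p) and (q or not not p or not p)   [absorption]
= q or not not p   [absorption]
= q or p   [double negation]

q or p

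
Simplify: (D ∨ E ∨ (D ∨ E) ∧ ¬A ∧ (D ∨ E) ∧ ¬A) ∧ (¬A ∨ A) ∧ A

(D ∨ E) ∧ A

(D ∨ E ∨ (D ∨ E) ∧ ¬A ∧ (D ∨ E) ∧ ¬A) ∧ (¬A ∨ A) ∧ A
= (D ∨ E ∨ (D ∨ E) ∧ ¬A ∧ (D ∨ E) ∧ ¬A) ∧ A
= (D ∨ E ∨ (D ∨ E) ∧ ¬A) ∧ A
= (D ∨ E) ∧ A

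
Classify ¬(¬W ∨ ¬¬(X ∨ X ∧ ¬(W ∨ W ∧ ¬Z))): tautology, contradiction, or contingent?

¬(¬W ∨ ¬¬(X ∨ X ∧ ¬(W ∨ W ∧ ¬Z)))
= ¬(¬W ∨ ¬¬(X ∨ X ∧ ¬W))   [absorption]
= ¬(¬W ∨ ¬¬X)   [absorption]
= W ∧ ¬X   [De Morgan]
This depends on W, X, so it is not a constant.

contingent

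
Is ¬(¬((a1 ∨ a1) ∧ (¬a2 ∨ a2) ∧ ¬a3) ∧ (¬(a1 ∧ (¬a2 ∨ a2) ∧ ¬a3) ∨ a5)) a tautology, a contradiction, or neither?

neither

¬(¬((a1 ∨ a1) ∧ (¬a2 ∨ a2) ∧ ¬a3) ∧ (¬(a1 ∧ (¬a2 ∨ a2) ∧ ¬a3) ∨ a5))
= ¬(¬(a1 ∧ (¬a2 ∨ a2) ∧ ¬a3) ∧ (¬(a1 ∧ (¬a2 ∨ a2) ∧ ¬a3) ∨ a5))   [idempotence]
= ¬¬(a1 ∧ (¬a2 ∨ a2) ∧ ¬a3)   [absorption]
= ¬¬(a1 ∧ ¬a3)   [complement / identity]
= a1 ∧ ¬a3   [double negation]
This depends on a1, a3, so it is not a constant.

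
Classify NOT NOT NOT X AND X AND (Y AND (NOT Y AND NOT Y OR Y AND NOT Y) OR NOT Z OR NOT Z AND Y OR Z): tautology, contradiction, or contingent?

contradiction

NOT NOT NOT X AND X AND (Y AND (NOT Y AND NOT Y OR Y AND NOT Y) OR NOT Z OR NOT Z AND Y OR Z)
= NOT NOT NOT X AND X AND (Y AND NOT Y OR NOT Z OR NOT Z AND Y OR Z)   (distribution)
= NOT NOT NOT X AND X AND (NOT Z OR NOT Z AND Y OR Z)   (complement / identity)
= NOT NOT NOT X AND X AND (NOT Z OR Z)   (absorption)
= NOT NOT NOT X AND X   (complement / identity)
= NOT X AND X   (double negation)
= FALSE   (complement)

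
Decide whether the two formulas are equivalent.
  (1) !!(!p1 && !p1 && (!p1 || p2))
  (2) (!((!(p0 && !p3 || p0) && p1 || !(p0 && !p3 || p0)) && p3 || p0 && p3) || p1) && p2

E1: !!(!p1 && !p1 && (!p1 || p2))
    = !p1 && !p1 && (!p1 || p2)   (double negation)
    = !p1 && !p1   (absorption)
    = !p1   (idempotence)
E2: (!((!(p0 && !p3 || p0) && p1 || !(p0 && !p3 || p0)) && p3 || p0 && p3) || p1) && p2
    = (!(!(p0 && !p3 || p0) && p3 || p0 && p3) || p1) && p2   (absorption)
    = (!(!p0 && p3 || p0 && p3) || p1) && p2   (absorption)
    = (!p3 || p1) && p2   (distribution)
These differ: at p0=0, p1=1, p2=1, p3=0, E1 = 0 but E2 = 1.

No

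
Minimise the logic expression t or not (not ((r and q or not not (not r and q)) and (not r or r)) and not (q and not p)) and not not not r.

t or not (not ((r and q or not not (not r and q)) and (not r or r)) and not (q and not p)) and not not not r
= t or not (not ((r and q or not r and q) and (not r or r)) and not (q and not p)) and not not not r   — double negation
= t or not (not (q and (not r or r)) and not (q and not p)) and not not not r   — distribution
= t or not (not q and not (q and not p)) and not not not r   — complement / identity
= t or (q or q and not p) and not not not r   — De Morgan
= t or q and not not not r   — absorption
= t or q and not r   — double negation

t or q and not r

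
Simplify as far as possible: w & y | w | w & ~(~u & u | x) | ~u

w & y | w | w & ~(~u & u | x) | ~u
= w & y | w | w & ~x | ~u   — complement / identity
= w & y | w | ~u   — absorption
= w | ~u   — absorption

w | ~u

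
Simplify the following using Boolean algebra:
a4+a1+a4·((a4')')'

a4+a1+a4·((a4')')'
= a4+a1+a4·a4'   — double negation
= a4+a1   — complement / identity

a4+a1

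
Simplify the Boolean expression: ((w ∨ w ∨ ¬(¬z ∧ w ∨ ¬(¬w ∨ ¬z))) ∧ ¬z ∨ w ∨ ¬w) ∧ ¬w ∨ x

((w ∨ w ∨ ¬(¬z ∧ w ∨ ¬(¬w ∨ ¬z))) ∧ ¬z ∨ w ∨ ¬w) ∧ ¬w ∨ x
= ((w ∨ w ∨ ¬(¬z ∧ w ∨ w ∧ z)) ∧ ¬z ∨ w ∨ ¬w) ∧ ¬w ∨ x   [De Morgan]
= ((w ∨ ¬(¬z ∧ w ∨ w ∧ z)) ∧ ¬z ∨ w ∨ ¬w) ∧ ¬w ∨ x   [idempotence]
= ((w ∨ ¬w) ∧ ¬z ∨ w ∨ ¬w) ∧ ¬w ∨ x   [distribution]
= (w ∨ ¬w) ∧ ¬w ∨ x   [absorption]
= ¬w ∨ x   [complement / identity]

¬w ∨ x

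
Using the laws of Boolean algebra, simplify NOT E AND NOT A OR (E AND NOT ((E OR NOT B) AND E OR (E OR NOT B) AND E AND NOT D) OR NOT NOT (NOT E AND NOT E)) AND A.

NOT E AND NOT A OR (E AND NOT ((E OR NOT B) AND E OR (E OR NOT B) AND E AND NOT D) OR NOT NOT (NOT E AND NOT E)) AND A
= NOT E AND NOT A OR (E AND NOT ((E OR NOT B) AND E) OR NOT NOT (NOT E AND NOT E)) AND A   — absorption
= NOT E AND NOT A OR (E AND NOT E OR NOT NOT (NOT E AND NOT E)) AND A   — absorption
= NOT E AND NOT A OR (E AND NOT E OR NOT E AND NOT E) AND A   — double negation
= NOT E AND NOT A OR NOT E AND A   — distribution
= NOT E   — distribution

NOT E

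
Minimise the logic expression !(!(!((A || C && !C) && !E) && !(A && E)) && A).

!A

!(!(!((A || C && !C) && !E) && !(A && E)) && A)
= !(((A || C && !C) && !E || A && E) && A)   — De Morgan
= !((A && !E || A && E) && A)   — complement / identity
= !((!E || E) && A && A)   — distribution
= !(A && A)   — complement / identity
= !A   — idempotence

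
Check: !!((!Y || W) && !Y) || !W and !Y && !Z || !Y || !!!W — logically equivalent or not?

E1: !!((!Y || W) && !Y) || !W
    = (!Y || W) && !Y || !W   (double negation)
    = !Y || !W   (absorption)
E2: !Y && !Z || !Y || !!!W
    = !Y || !!!W   (absorption)
    = !Y || !W   (double negation)
Both reduce to !Y || !W, so they are equivalent.

Yes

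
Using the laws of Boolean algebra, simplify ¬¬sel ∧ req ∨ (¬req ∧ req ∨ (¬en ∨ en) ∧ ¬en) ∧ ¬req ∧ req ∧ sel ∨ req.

¬¬sel ∧ req ∨ (¬req ∧ req ∨ (¬en ∨ en) ∧ ¬en) ∧ ¬req ∧ req ∧ sel ∨ req
= sel ∧ req ∨ (¬req ∧ req ∨ (¬en ∨ en) ∧ ¬en) ∧ ¬req ∧ req ∧ sel ∨ req   [double negation]
= sel ∧ req ∨ (¬req ∧ req ∨ ¬en) ∧ ¬req ∧ req ∧ sel ∨ req   [complement / identity]
= (req ∨ (¬req ∧ req ∨ ¬en) ∧ ¬req ∧ req) ∧ sel ∨ req   [distribution]
= (req ∨ ¬req ∧ req) ∧ sel ∨ req   [absorption]
= req ∧ sel ∨ req   [complement / identity]
= req   [absorption]

req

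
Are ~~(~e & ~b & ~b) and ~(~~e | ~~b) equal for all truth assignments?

Yes

E1: ~~(~e & ~b & ~b)
    = ~~(~e & ~b)   — idempotence
    = ~e & ~b   — double negation
E2: ~(~~e | ~~b)
    = ~e & ~b   — De Morgan
Both reduce to ~e & ~b, so they are equivalent.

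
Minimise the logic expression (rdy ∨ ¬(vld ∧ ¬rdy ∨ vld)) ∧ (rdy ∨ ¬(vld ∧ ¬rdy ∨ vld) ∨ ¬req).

rdy ∨ ¬vld

(rdy ∨ ¬(vld ∧ ¬rdy ∨ vld)) ∧ (rdy ∨ ¬(vld ∧ ¬rdy ∨ vld) ∨ ¬req)
= rdy ∨ ¬(vld ∧ ¬rdy ∨ vld)   (absorption)
= rdy ∨ ¬vld   (absorption)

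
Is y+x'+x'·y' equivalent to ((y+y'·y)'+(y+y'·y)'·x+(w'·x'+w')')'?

E1: y+x'+x'·y'
    = y+x'   (absorption)
E2: ((y+y'·y)'+(y+y'·y)'·x+(w'·x'+w')')'
    = ((y+y'·y)'+(w'·x'+w')')'   (absorption)
    = (y'+(w'·x'+w')')'   (complement / identity)
    = (y'+(w')')'   (absorption)
    = y·w'   (De Morgan)
These differ: at w=1, x=0, y=0, E1 = 1 but E2 = 0.

No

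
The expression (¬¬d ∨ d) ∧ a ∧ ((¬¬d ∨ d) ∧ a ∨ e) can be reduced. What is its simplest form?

(¬¬d ∨ d) ∧ a ∧ ((¬¬d ∨ d) ∧ a ∨ e)
= (¬¬d ∨ d) ∧ a   [absorption]
= (d ∨ d) ∧ a   [double negation]
= d ∧ a   [idempotence]

d ∧ a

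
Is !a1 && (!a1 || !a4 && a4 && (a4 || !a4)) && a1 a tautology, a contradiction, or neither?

contradiction

!a1 && (!a1 || !a4 && a4 && (a4 || !a4)) && a1
= !a1 && (!a1 || !a4 && a4) && a1
= !a1 && !a1 && a1
= !a1 && a1
= false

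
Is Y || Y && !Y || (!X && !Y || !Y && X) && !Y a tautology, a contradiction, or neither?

Y || Y && !Y || (!X && !Y || !Y && X) && !Y
= Y || Y && !Y || !Y && !Y   — distribution
= Y || !Y   — distribution
= true   — complement

tautology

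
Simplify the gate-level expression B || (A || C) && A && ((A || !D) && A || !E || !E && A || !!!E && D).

B || (A || C) && A && ((A || !D) && A || !E || !E && A || !!!E && D)
= B || (A || C) && A && ((A || !D) && A || !E || !E && A || !E && D)
= B || (A || C) && A && ((A || !D) && A || !E || !E && D)
= B || A && ((A || !D) && A || !E || !E && D)
= B || A && ((A || !D) && A || !E)
= B || A && (A || !E)
= B || A

B || A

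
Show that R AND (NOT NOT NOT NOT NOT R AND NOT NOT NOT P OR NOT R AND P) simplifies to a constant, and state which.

R AND (NOT NOT NOT NOT NOT R AND NOT NOT NOT P OR NOT R AND P)
= R AND (NOT NOT NOT NOT NOT R AND NOT P OR NOT R AND P)   (double negation)
= R AND (NOT NOT NOT R AND NOT P OR NOT R AND P)   (double negation)
= R AND (NOT R AND NOT P OR NOT R AND P)   (double negation)
= R AND NOT R   (distribution)
= FALSE   (complement)

FALSE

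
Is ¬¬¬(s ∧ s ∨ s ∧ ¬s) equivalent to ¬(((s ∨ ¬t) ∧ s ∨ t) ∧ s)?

Yes

E1: ¬¬¬(s ∧ s ∨ s ∧ ¬s)
    = ¬¬¬s
    = ¬s
E2: ¬(((s ∨ ¬t) ∧ s ∨ t) ∧ s)
    = ¬((s ∨ t) ∧ s)
    = ¬s
Both reduce to ¬s, so they are equivalent.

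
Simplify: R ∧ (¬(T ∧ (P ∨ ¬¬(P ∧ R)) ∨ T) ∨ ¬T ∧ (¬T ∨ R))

R ∧ ¬T

R ∧ (¬(T ∧ (P ∨ ¬¬(P ∧ R)) ∨ T) ∨ ¬T ∧ (¬T ∨ R))
= R ∧ (¬(T ∧ (P ∨ ¬¬(P ∧ R)) ∨ T) ∨ ¬T)
= R ∧ (¬(T ∧ (P ∨ P ∧ R) ∨ T) ∨ ¬T)
= R ∧ (¬(T ∧ P ∨ T) ∨ ¬T)
= R ∧ (¬T ∨ ¬T)
= R ∧ ¬T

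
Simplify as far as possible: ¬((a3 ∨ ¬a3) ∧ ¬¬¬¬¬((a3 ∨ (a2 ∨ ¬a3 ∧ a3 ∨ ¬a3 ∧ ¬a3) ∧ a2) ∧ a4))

¬((a3 ∨ ¬a3) ∧ ¬¬¬¬¬((a3 ∨ (a2 ∨ ¬a3 ∧ a3 ∨ ¬a3 ∧ ¬a3) ∧ a2) ∧ a4))
= ¬((a3 ∨ ¬a3) ∧ ¬¬¬¬¬((a3 ∨ (a2 ∨ ¬a3) ∧ a2) ∧ a4))   [distribution]
= ¬((a3 ∨ ¬a3) ∧ ¬¬¬¬¬((a3 ∨ a2) ∧ a4))   [absorption]
= ¬((a3 ∨ ¬a3) ∧ ¬¬¬((a3 ∨ a2) ∧ a4))   [double negation]
= ¬¬¬¬((a3 ∨ a2) ∧ a4)   [complement / identity]
= ¬¬((a3 ∨ a2) ∧ a4)   [double negation]
= (a3 ∨ a2) ∧ a4   [double negation]

(a3 ∨ a2) ∧ a4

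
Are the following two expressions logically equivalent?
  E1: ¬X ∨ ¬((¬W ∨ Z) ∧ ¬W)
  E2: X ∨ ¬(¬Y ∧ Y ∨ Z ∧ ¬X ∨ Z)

E1: ¬X ∨ ¬((¬W ∨ Z) ∧ ¬W)
    = ¬X ∨ ¬¬W
    = ¬X ∨ W
E2: X ∨ ¬(¬Y ∧ Y ∨ Z ∧ ¬X ∨ Z)
    = X ∨ ¬(¬Y ∧ Y ∨ Z)
    = X ∨ ¬Z
These differ: at W=0, X=0, Y=0, Z=1, E1 = 1 but E2 = 0.

No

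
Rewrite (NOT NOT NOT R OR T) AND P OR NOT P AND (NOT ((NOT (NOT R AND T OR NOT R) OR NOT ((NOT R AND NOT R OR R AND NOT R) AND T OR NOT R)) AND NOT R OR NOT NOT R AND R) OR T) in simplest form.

NOT R OR T

(NOT NOT NOT R OR T) AND P OR NOT P AND (NOT ((NOT (NOT R AND T OR NOT R) OR NOT ((NOT R AND NOT R OR R AND NOT R) AND T OR NOT R)) AND NOT R OR NOT NOT R AND R) OR T)
= (NOT NOT NOT R OR T) AND P OR NOT P AND (NOT ((NOT (NOT R AND T OR NOT R) OR NOT (NOT R AND T OR NOT R)) AND NOT R OR NOT NOT R AND R) OR T)
= (NOT NOT NOT R OR T) AND P OR NOT P AND (NOT (NOT (NOT R AND T OR NOT R) AND NOT R OR NOT NOT R AND R) OR T)
= (NOT NOT NOT R OR T) AND P OR NOT P AND (NOT (NOT NOT R AND NOT R OR NOT NOT R AND R) OR T)
= (NOT NOT NOT R OR T) AND P OR NOT P AND (NOT NOT NOT R OR T)
= NOT NOT NOT R OR T
= NOT R OR T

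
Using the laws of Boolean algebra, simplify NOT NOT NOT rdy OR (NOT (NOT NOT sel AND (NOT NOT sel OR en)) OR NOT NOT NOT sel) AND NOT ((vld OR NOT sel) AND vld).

NOT NOT NOT rdy OR (NOT (NOT NOT sel AND (NOT NOT sel OR en)) OR NOT NOT NOT sel) AND NOT ((vld OR NOT sel) AND vld)
= NOT rdy OR (NOT (NOT NOT sel AND (NOT NOT sel OR en)) OR NOT NOT NOT sel) AND NOT ((vld OR NOT sel) AND vld)
= NOT rdy OR (NOT (NOT NOT sel AND (NOT NOT sel OR en)) OR NOT NOT NOT sel) AND NOT vld
= NOT rdy OR (NOT NOT NOT sel OR NOT NOT NOT sel) AND NOT vld
= NOT rdy OR NOT NOT NOT sel AND NOT vld
= NOT rdy OR NOT sel AND NOT vld

NOT rdy OR NOT sel AND NOT vld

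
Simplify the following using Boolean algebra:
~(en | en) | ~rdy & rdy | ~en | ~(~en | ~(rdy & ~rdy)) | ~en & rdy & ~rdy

~en

~(en | en) | ~rdy & rdy | ~en | ~(~en | ~(rdy & ~rdy)) | ~en & rdy & ~rdy
= ~en | ~rdy & rdy | ~en | ~(~en | ~(rdy & ~rdy)) | ~en & rdy & ~rdy   (idempotence)
= ~en | ~rdy & rdy | ~en | en & rdy & ~rdy | ~en & rdy & ~rdy   (De Morgan)
= ~en | ~rdy & rdy | ~en | rdy & ~rdy   (distribution)
= ~en | ~en | rdy & ~rdy   (complement / identity)
= ~en | ~en   (complement / identity)
= ~en   (idempotence)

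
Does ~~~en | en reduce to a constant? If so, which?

~~~en | en
= ~en | en   (double negation)
= 1   (complement)

yes, True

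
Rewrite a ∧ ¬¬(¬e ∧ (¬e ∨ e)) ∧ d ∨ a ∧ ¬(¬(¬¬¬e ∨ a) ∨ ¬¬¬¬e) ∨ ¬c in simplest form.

a ∧ ¬¬(¬e ∧ (¬e ∨ e)) ∧ d ∨ a ∧ ¬(¬(¬¬¬e ∨ a) ∨ ¬¬¬¬e) ∨ ¬c
= a ∧ ¬¬(¬e ∧ (¬e ∨ e)) ∧ d ∨ a ∧ (¬¬¬e ∨ a) ∧ ¬¬¬e ∨ ¬c   (De Morgan)
= a ∧ ¬¬(¬e ∧ (¬e ∨ e)) ∧ d ∨ a ∧ ¬¬¬e ∨ ¬c   (absorption)
= a ∧ ¬¬¬e ∧ d ∨ a ∧ ¬¬¬e ∨ ¬c   (complement / identity)
= a ∧ ¬¬¬e ∨ ¬c   (absorption)
= a ∧ ¬e ∨ ¬c   (double negation)

a ∧ ¬e ∨ ¬c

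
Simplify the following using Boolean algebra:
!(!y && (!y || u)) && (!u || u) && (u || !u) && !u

y && !u

!(!y && (!y || u)) && (!u || u) && (u || !u) && !u
= !(!y && (!y || u)) && (!u || u) && !u   (complement / identity)
= !!y && (!u || u) && !u   (absorption)
= !!y && !u   (complement / identity)
= y && !u   (double negation)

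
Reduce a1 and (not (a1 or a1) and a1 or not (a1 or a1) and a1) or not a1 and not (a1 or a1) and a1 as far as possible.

False

a1 and (not (a1 or a1) and a1 or not (a1 or a1) and a1) or not a1 and not (a1 or a1) and a1
= a1 and not (a1 or a1) and a1 or not a1 and not (a1 or a1) and a1   (idempotence)
= not (a1 or a1) and a1   (distribution)
= not a1 and a1   (idempotence)
= False   (complement)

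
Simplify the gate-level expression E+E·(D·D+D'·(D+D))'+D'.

E+E·(D·D+D'·(D+D))'+D'
= E+E·(D·D+D'·D)'+D'
= E+E·D'+D'
= E+D'

E+D'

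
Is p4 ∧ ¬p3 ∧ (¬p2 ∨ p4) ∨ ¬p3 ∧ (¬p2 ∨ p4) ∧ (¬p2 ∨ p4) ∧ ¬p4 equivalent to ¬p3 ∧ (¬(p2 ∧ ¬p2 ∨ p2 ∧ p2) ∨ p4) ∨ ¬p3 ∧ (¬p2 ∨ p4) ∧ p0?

Yes

E1: p4 ∧ ¬p3 ∧ (¬p2 ∨ p4) ∨ ¬p3 ∧ (¬p2 ∨ p4) ∧ (¬p2 ∨ p4) ∧ ¬p4
    = p4 ∧ ¬p3 ∧ (¬p2 ∨ p4) ∨ ¬p3 ∧ (¬p2 ∨ p4) ∧ ¬p4   — idempotence
    = ¬p3 ∧ (¬p2 ∨ p4)   — distribution
E2: ¬p3 ∧ (¬(p2 ∧ ¬p2 ∨ p2 ∧ p2) ∨ p4) ∨ ¬p3 ∧ (¬p2 ∨ p4) ∧ p0
    = ¬p3 ∧ (¬p2 ∨ p4) ∨ ¬p3 ∧ (¬p2 ∨ p4) ∧ p0   — distribution
    = ¬p3 ∧ (¬p2 ∨ p4)   — absorption
Both reduce to ¬p3 ∧ (¬p2 ∨ p4), so they are equivalent.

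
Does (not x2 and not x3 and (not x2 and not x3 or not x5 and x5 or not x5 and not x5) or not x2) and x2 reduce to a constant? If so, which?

(not x2 and not x3 and (not x2 and not x3 or not x5 and x5 or not x5 and not x5) or not x2) and x2
= (not x2 and not x3 and (not x2 and not x3 or not x5) or not x2) and x2
= (not x2 and not x3 or not x2) and x2
= not x2 and x2
= False

yes, False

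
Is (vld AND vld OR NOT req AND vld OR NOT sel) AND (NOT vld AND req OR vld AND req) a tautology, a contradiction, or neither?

neither

(vld AND vld OR NOT req AND vld OR NOT sel) AND (NOT vld AND req OR vld AND req)
= (vld AND vld OR NOT req AND vld OR NOT sel) AND req
= ((vld OR NOT req) AND vld OR NOT sel) AND req
= (vld OR NOT sel) AND req
This depends on req, sel, vld, so it is not a constant.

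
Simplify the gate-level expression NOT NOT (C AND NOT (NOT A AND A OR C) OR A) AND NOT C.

NOT NOT (C AND NOT (NOT A AND A OR C) OR A) AND NOT C
= NOT NOT (C AND NOT C OR A) AND NOT C
= NOT NOT A AND NOT C
= A AND NOT C

A AND NOT C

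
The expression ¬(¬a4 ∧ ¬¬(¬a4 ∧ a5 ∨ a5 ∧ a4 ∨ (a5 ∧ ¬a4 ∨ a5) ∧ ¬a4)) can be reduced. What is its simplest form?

¬(¬a4 ∧ ¬¬(¬a4 ∧ a5 ∨ a5 ∧ a4 ∨ (a5 ∧ ¬a4 ∨ a5) ∧ ¬a4))
= a4 ∨ ¬(¬a4 ∧ a5 ∨ a5 ∧ a4 ∨ (a5 ∧ ¬a4 ∨ a5) ∧ ¬a4)   — De Morgan
= a4 ∨ ¬(a5 ∨ (a5 ∧ ¬a4 ∨ a5) ∧ ¬a4)   — distribution
= a4 ∨ ¬(a5 ∨ a5 ∧ ¬a4)   — absorption
= a4 ∨ ¬a5   — absorption

a4 ∨ ¬a5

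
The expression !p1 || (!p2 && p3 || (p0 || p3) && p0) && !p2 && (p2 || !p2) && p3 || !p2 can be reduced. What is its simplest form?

!p1 || (!p2 && p3 || (p0 || p3) && p0) && !p2 && (p2 || !p2) && p3 || !p2
= !p1 || (!p2 && p3 || (p0 || p3) && p0) && !p2 && p3 || !p2   [complement / identity]
= !p1 || (!p2 && p3 || p0) && !p2 && p3 || !p2   [absorption]
= !p1 || !p2 && p3 || !p2   [absorption]
= !p1 || !p2   [absorption]

!p1 || !p2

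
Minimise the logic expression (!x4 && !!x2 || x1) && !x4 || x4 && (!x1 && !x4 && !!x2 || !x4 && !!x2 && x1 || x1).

(!x4 && !!x2 || x1) && !x4 || x4 && (!x1 && !x4 && !!x2 || !x4 && !!x2 && x1 || x1)
= (!x4 && !!x2 || x1) && !x4 || x4 && (!x4 && !!x2 || x1)   (distribution)
= !x4 && !!x2 || x1   (distribution)
= !x4 && x2 || x1   (double negation)

!x4 && x2 || x1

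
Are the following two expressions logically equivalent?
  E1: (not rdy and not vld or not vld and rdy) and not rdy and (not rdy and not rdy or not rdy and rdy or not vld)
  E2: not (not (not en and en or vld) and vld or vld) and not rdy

E1: (not rdy and not vld or not vld and rdy) and not rdy and (not rdy and not rdy or not rdy and rdy or not vld)
    = (not rdy and not vld or not vld and rdy) and not rdy and (not rdy or not vld)   (distribution)
    = not vld and not rdy and (not rdy or not vld)   (distribution)
    = not vld and not rdy   (absorption)
E2: not (not (not en and en or vld) and vld or vld) and not rdy
    = not (not vld and vld or vld) and not rdy   (complement / identity)
    = not vld and not rdy   (complement / identity)
Both reduce to not vld and not rdy, so they are equivalent.

Yes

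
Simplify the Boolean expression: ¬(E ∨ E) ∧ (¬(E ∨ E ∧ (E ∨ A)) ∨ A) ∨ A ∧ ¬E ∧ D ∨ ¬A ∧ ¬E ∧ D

¬(E ∨ E) ∧ (¬(E ∨ E ∧ (E ∨ A)) ∨ A) ∨ A ∧ ¬E ∧ D ∨ ¬A ∧ ¬E ∧ D
= ¬(E ∨ E) ∧ (¬(E ∨ E ∧ (E ∨ A)) ∨ A) ∨ ¬E ∧ D   — distribution
= ¬(E ∨ E) ∧ (¬(E ∨ E) ∨ A) ∨ ¬E ∧ D   — absorption
= ¬(E ∨ E) ∨ ¬E ∧ D   — absorption
= ¬E ∨ ¬E ∧ D   — idempotence
= ¬E   — absorption

¬E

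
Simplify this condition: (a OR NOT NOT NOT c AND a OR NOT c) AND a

(a OR NOT NOT NOT c AND a OR NOT c) AND a
= (a OR NOT c AND a OR NOT c) AND a   (double negation)
= (a OR NOT c) AND a   (absorption)
= a   (absorption)

a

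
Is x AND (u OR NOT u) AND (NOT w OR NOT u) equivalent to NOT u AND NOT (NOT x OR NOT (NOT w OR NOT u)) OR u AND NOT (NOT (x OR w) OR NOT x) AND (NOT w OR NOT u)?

Yes

E1: x AND (u OR NOT u) AND (NOT w OR NOT u)
    = x AND (NOT w OR NOT u)   (complement / identity)
E2: NOT u AND NOT (NOT x OR NOT (NOT w OR NOT u)) OR u AND NOT (NOT (x OR w) OR NOT x) AND (NOT w OR NOT u)
    = NOT u AND NOT (NOT x OR NOT (NOT w OR NOT u)) OR u AND (x OR w) AND x AND (NOT w OR NOT u)   (De Morgan)
    = NOT u AND x AND (NOT w OR NOT u) OR u AND (x OR w) AND x AND (NOT w OR NOT u)   (De Morgan)
    = NOT u AND x AND (NOT w OR NOT u) OR u AND x AND (NOT w OR NOT u)   (absorption)
    = x AND (NOT w OR NOT u)   (distribution)
Both reduce to x AND (NOT w OR NOT u), so they are equivalent.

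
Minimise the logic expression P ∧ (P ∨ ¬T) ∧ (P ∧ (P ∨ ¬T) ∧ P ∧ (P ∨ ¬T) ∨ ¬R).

P

P ∧ (P ∨ ¬T) ∧ (P ∧ (P ∨ ¬T) ∧ P ∧ (P ∨ ¬T) ∨ ¬R)
= P ∧ (P ∨ ¬T) ∧ (P ∧ (P ∨ ¬T) ∨ ¬R)   — idempotence
= P ∧ (P ∨ ¬T)   — absorption
= P   — absorption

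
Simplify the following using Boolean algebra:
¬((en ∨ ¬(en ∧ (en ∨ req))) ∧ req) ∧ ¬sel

¬req ∧ ¬sel

¬((en ∨ ¬(en ∧ (en ∨ req))) ∧ req) ∧ ¬sel
= ¬((en ∨ ¬en) ∧ req) ∧ ¬sel   — absorption
= ¬req ∧ ¬sel   — complement / identity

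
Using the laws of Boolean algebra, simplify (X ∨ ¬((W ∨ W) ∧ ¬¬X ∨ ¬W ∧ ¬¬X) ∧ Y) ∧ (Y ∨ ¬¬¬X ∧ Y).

(X ∨ ¬((W ∨ W) ∧ ¬¬X ∨ ¬W ∧ ¬¬X) ∧ Y) ∧ (Y ∨ ¬¬¬X ∧ Y)
= (X ∨ ¬(W ∧ ¬¬X ∨ ¬W ∧ ¬¬X) ∧ Y) ∧ (Y ∨ ¬¬¬X ∧ Y)
= (X ∨ ¬¬¬X ∧ Y) ∧ (Y ∨ ¬¬¬X ∧ Y)
= X ∧ Y ∨ ¬¬¬X ∧ Y
= X ∧ Y ∨ ¬X ∧ Y
= Y

Y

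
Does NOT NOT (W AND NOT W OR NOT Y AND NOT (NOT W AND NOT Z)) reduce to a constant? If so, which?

no

NOT NOT (W AND NOT W OR NOT Y AND NOT (NOT W AND NOT Z))
= NOT NOT (NOT Y AND NOT (NOT W AND NOT Z))
= NOT NOT (NOT Y AND (W OR Z))
= NOT Y AND (W OR Z)
This depends on W, Y, Z, so it is not a constant.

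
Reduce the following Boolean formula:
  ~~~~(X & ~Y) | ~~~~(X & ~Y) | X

X

~~~~(X & ~Y) | ~~~~(X & ~Y) | X
= ~~~~(X & ~Y) | X   — idempotence
= ~~(X & ~Y) | X   — double negation
= X & ~Y | X   — double negation
= X   — absorption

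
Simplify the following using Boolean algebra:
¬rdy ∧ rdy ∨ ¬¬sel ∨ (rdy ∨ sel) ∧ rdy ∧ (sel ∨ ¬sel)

sel ∨ rdy

¬rdy ∧ rdy ∨ ¬¬sel ∨ (rdy ∨ sel) ∧ rdy ∧ (sel ∨ ¬sel)
= ¬rdy ∧ rdy ∨ ¬¬sel ∨ (rdy ∨ sel) ∧ rdy   [complement / identity]
= ¬¬sel ∨ (rdy ∨ sel) ∧ rdy   [complement / identity]
= ¬¬sel ∨ rdy   [absorption]
= sel ∨ rdy   [double negation]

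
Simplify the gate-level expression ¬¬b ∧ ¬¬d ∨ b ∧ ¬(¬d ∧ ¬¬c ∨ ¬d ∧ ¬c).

b ∧ d

¬¬b ∧ ¬¬d ∨ b ∧ ¬(¬d ∧ ¬¬c ∨ ¬d ∧ ¬c)
= ¬¬b ∧ ¬¬d ∨ b ∧ ¬(¬d ∧ c ∨ ¬d ∧ ¬c)   — double negation
= ¬¬b ∧ ¬¬d ∨ b ∧ ¬¬d   — distribution
= b ∧ ¬¬d ∨ b ∧ ¬¬d   — double negation
= b ∧ ¬¬d   — idempotence
= b ∧ d   — double negation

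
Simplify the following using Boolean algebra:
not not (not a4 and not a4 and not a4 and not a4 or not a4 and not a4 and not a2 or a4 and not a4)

not a4

not not (not a4 and not a4 and not a4 and not a4 or not a4 and not a4 and not a2 or a4 and not a4)
= not not ((not a4 and not a4 or not a2) and not a4 and not a4 or a4 and not a4)   (distribution)
= not not (not a4 and not a4 or a4 and not a4)   (absorption)
= not a4 and not a4 or a4 and not a4   (double negation)
= not a4   (distribution)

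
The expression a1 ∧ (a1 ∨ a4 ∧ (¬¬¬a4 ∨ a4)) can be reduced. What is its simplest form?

a1

a1 ∧ (a1 ∨ a4 ∧ (¬¬¬a4 ∨ a4))
= a1 ∧ (a1 ∨ a4 ∧ (¬a4 ∨ a4))   — double negation
= a1 ∧ (a1 ∨ a4)   — complement / identity
= a1   — absorption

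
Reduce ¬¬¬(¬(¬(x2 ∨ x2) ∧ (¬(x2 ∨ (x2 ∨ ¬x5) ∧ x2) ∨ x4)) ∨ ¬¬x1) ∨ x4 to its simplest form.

¬x2 ∧ ¬x1 ∨ x4

¬¬¬(¬(¬(x2 ∨ x2) ∧ (¬(x2 ∨ (x2 ∨ ¬x5) ∧ x2) ∨ x4)) ∨ ¬¬x1) ∨ x4
= ¬¬¬(¬(¬(x2 ∨ x2) ∧ (¬(x2 ∨ x2) ∨ x4)) ∨ ¬¬x1) ∨ x4   [absorption]
= ¬¬¬(¬¬(x2 ∨ x2) ∨ ¬¬x1) ∨ x4   [absorption]
= ¬(¬¬(x2 ∨ x2) ∨ ¬¬x1) ∨ x4   [double negation]
= ¬(¬¬x2 ∨ ¬¬x1) ∨ x4   [idempotence]
= ¬x2 ∧ ¬x1 ∨ x4   [De Morgan]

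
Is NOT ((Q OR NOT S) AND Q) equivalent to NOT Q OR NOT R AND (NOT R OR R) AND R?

Yes

E1: NOT ((Q OR NOT S) AND Q)
    = NOT Q   [absorption]
E2: NOT Q OR NOT R AND (NOT R OR R) AND R
    = NOT Q OR NOT R AND R   [complement / identity]
    = NOT Q   [complement / identity]
Both reduce to NOT Q, so they are equivalent.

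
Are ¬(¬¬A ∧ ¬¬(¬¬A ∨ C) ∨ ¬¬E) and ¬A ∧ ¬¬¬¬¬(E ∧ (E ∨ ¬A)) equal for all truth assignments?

E1: ¬(¬¬A ∧ ¬¬(¬¬A ∨ C) ∨ ¬¬E)
    = ¬(¬¬A ∧ (¬¬A ∨ C) ∨ ¬¬E)   — double negation
    = ¬(¬¬A ∨ ¬¬E)   — absorption
    = ¬A ∧ ¬E   — De Morgan
E2: ¬A ∧ ¬¬¬¬¬(E ∧ (E ∨ ¬A))
    = ¬A ∧ ¬¬¬(E ∧ (E ∨ ¬A))   — double negation
    = ¬A ∧ ¬¬¬E   — absorption
    = ¬A ∧ ¬E   — double negation
Both reduce to ¬A ∧ ¬E, so they are equivalent.

Yes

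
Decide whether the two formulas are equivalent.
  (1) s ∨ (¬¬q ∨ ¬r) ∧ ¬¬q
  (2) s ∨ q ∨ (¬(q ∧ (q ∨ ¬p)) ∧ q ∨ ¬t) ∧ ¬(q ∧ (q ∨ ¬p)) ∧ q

Yes

E1: s ∨ (¬¬q ∨ ¬r) ∧ ¬¬q
    = s ∨ ¬¬q   [absorption]
    = s ∨ q   [double negation]
E2: s ∨ q ∨ (¬(q ∧ (q ∨ ¬p)) ∧ q ∨ ¬t) ∧ ¬(q ∧ (q ∨ ¬p)) ∧ q
    = s ∨ q ∨ ¬(q ∧ (q ∨ ¬p)) ∧ q   [absorption]
    = s ∨ q ∨ ¬q ∧ q   [absorption]
    = s ∨ q   [complement / identity]
Both reduce to s ∨ q, so they are equivalent.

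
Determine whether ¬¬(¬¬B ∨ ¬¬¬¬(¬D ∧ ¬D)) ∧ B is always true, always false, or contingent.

contingent

¬¬(¬¬B ∨ ¬¬¬¬(¬D ∧ ¬D)) ∧ B
= ¬¬(¬¬B ∨ ¬¬(¬D ∧ ¬D)) ∧ B   [double negation]
= ¬¬(¬¬B ∨ ¬¬¬D) ∧ B   [idempotence]
= ¬(¬B ∧ ¬¬D) ∧ B   [De Morgan]
= (B ∨ ¬D) ∧ B   [De Morgan]
= B   [absorption]
This depends on B, so it is not a constant.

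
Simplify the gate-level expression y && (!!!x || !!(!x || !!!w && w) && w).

y && (!!!x || !!(!x || !!!w && w) && w)
= y && (!!!x || !!(!x || !w && w) && w)   — double negation
= y && (!!!x || !!!x && w)   — complement / identity
= y && !!!x   — absorption
= y && !x   — double negation

y && !x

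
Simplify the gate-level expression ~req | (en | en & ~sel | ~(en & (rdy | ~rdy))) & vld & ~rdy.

~req | (en | en & ~sel | ~(en & (rdy | ~rdy))) & vld & ~rdy
= ~req | (en | ~(en & (rdy | ~rdy))) & vld & ~rdy
= ~req | (en | ~en) & vld & ~rdy
= ~req | vld & ~rdy

~req | vld & ~rdy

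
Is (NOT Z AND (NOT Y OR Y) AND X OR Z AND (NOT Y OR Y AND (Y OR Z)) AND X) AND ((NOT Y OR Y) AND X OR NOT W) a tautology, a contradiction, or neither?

neither

(NOT Z AND (NOT Y OR Y) AND X OR Z AND (NOT Y OR Y AND (Y OR Z)) AND X) AND ((NOT Y OR Y) AND X OR NOT W)
= (NOT Z AND (NOT Y OR Y) AND X OR Z AND (NOT Y OR Y) AND X) AND ((NOT Y OR Y) AND X OR NOT W)
= (NOT Y OR Y) AND X AND ((NOT Y OR Y) AND X OR NOT W)
= (NOT Y OR Y) AND X
= X
This depends on X, so it is not a constant.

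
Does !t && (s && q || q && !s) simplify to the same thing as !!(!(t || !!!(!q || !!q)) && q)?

Yes

E1: !t && (s && q || q && !s)
    = !t && (s || !s) && q   [distribution]
    = !t && q   [complement / identity]
E2: !!(!(t || !!!(!q || !!q)) && q)
    = !!(!(t || !(!q || !!q)) && q)   [double negation]
    = !!(!(t || q && !q) && q)   [De Morgan]
    = !!(!t && q)   [complement / identity]
    = !t && q   [double negation]
Both reduce to !t && q, so they are equivalent.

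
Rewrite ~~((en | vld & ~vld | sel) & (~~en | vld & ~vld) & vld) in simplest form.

~~((en | vld & ~vld | sel) & (~~en | vld & ~vld) & vld)
= ~~((en | vld & ~vld | sel) & (en | vld & ~vld) & vld)   [double negation]
= ~~((en | vld & ~vld) & vld)   [absorption]
= (en | vld & ~vld) & vld   [double negation]
= en & vld   [complement / identity]

en & vld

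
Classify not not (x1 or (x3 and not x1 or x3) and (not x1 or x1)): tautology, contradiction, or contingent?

contingent

not not (x1 or (x3 and not x1 or x3) and (not x1 or x1))
= not not (x1 or x3 and not x1 or x3)   (complement / identity)
= not not (x1 or x3)   (absorption)
= x1 or x3   (double negation)
This depends on x1, x3, so it is not a constant.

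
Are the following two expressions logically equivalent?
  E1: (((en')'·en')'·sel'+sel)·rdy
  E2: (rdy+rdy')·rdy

E1: (((en')'·en')'·sel'+sel)·rdy
    = ((en'+en)·sel'+sel)·rdy   (De Morgan)
    = (sel'+sel)·rdy   (complement / identity)
    = rdy   (complement / identity)
E2: (rdy+rdy')·rdy
    = rdy   (complement / identity)
Both reduce to rdy, so they are equivalent.

Yes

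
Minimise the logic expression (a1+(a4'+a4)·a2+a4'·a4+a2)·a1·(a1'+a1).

(a1+(a4'+a4)·a2+a4'·a4+a2)·a1·(a1'+a1)
= (a1+(a4'+a4)·a2+a4'·a4+a2)·a1
= (a1+a2+a4'·a4+a2)·a1
= (a1+a2+a2)·a1
= (a1+a2)·a1
= a1

a1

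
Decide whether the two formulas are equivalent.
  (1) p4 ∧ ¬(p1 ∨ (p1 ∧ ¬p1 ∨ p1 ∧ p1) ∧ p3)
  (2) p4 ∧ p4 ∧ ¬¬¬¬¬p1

Yes

E1: p4 ∧ ¬(p1 ∨ (p1 ∧ ¬p1 ∨ p1 ∧ p1) ∧ p3)
    = p4 ∧ ¬(p1 ∨ p1 ∧ p3)   (distribution)
    = p4 ∧ ¬p1   (absorption)
E2: p4 ∧ p4 ∧ ¬¬¬¬¬p1
    = p4 ∧ p4 ∧ ¬¬¬p1   (double negation)
    = p4 ∧ p4 ∧ ¬p1   (double negation)
    = p4 ∧ ¬p1   (idempotence)
Both reduce to p4 ∧ ¬p1, so they are equivalent.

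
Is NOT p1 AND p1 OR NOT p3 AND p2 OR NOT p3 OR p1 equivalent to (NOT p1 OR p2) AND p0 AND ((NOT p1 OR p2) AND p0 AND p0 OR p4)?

No

E1: NOT p1 AND p1 OR NOT p3 AND p2 OR NOT p3 OR p1
    = NOT p1 AND p1 OR NOT p3 OR p1   — absorption
    = NOT p3 OR p1   — complement / identity
E2: (NOT p1 OR p2) AND p0 AND ((NOT p1 OR p2) AND p0 AND p0 OR p4)
    = (NOT p1 OR p2) AND p0 AND ((NOT p1 OR p2) AND p0 OR p4)   — idempotence
    = (NOT p1 OR p2) AND p0   — absorption
These differ: at p0=0, p1=1, p2=0, p3=0, p4=0, E1 = 1 but E2 = 0.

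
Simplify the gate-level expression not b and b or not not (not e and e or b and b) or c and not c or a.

not b and b or not not (not e and e or b and b) or c and not c or a
= not b and b or not not (b and b) or c and not c or a   [complement / identity]
= not b and b or b and b or c and not c or a   [double negation]
= b or c and not c or a   [distribution]
= b or a   [complement / identity]

b or a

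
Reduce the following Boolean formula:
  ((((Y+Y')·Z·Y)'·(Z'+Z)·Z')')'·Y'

Z'·Y'

((((Y+Y')·Z·Y)'·(Z'+Z)·Z')')'·Y'
= ((((Y+Y')·Z·Y)'·Z')')'·Y'   (complement / identity)
= ((Y+Y')·Z·Y+Z)'·Y'   (De Morgan)
= (Z·Y+Z)'·Y'   (complement / identity)
= Z'·Y'   (absorption)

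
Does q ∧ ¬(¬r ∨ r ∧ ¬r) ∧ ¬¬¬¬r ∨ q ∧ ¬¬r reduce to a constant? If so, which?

q ∧ ¬(¬r ∨ r ∧ ¬r) ∧ ¬¬¬¬r ∨ q ∧ ¬¬r
= q ∧ ¬(¬r ∨ r ∧ ¬r) ∧ ¬¬r ∨ q ∧ ¬¬r   (double negation)
= q ∧ ¬¬r ∧ ¬¬r ∨ q ∧ ¬¬r   (complement / identity)
= q ∧ ¬¬r ∨ q ∧ ¬¬r   (idempotence)
= q ∧ ¬¬r   (idempotence)
= q ∧ r   (double negation)
This depends on q, r, so it is not a constant.

no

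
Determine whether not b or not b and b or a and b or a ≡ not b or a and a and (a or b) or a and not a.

E1: not b or not b and b or a and b or a
    = not b or a and b or a   — complement / identity
    = not b or a   — absorption
E2: not b or a and a and (a or b) or a and not a
    = not b or a and a or a and not a   — absorption
    = not b or a   — distribution
Both reduce to not b or a, so they are equivalent.

Yes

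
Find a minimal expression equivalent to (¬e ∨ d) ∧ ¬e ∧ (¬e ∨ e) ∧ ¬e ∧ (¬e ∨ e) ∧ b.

¬e ∧ b

(¬e ∨ d) ∧ ¬e ∧ (¬e ∨ e) ∧ ¬e ∧ (¬e ∨ e) ∧ b
= ¬e ∧ (¬e ∨ e) ∧ ¬e ∧ (¬e ∨ e) ∧ b   [absorption]
= ¬e ∧ (¬e ∨ e) ∧ b   [idempotence]
= ¬e ∧ b   [complement / identity]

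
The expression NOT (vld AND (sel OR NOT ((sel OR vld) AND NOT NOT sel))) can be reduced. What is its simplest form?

NOT vld

NOT (vld AND (sel OR NOT ((sel OR vld) AND NOT NOT sel)))
= NOT (vld AND (sel OR NOT ((sel OR vld) AND sel)))   — double negation
= NOT (vld AND (sel OR NOT sel))   — absorption
= NOT vld   — complement / identity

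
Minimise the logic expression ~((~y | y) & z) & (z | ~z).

~z

~((~y | y) & z) & (z | ~z)
= ~((~y | y) & z)   — complement / identity
= ~z   — complement / identity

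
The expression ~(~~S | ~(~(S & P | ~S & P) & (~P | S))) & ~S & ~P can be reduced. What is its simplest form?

~(~~S | ~(~(S & P | ~S & P) & (~P | S))) & ~S & ~P
= ~S & ~(S & P | ~S & P) & (~P | S) & ~S & ~P   — De Morgan
= ~S & ~P & (~P | S) & ~S & ~P   — distribution
= ~S & ~P & ~S & ~P   — absorption
= ~S & ~P   — idempotence

~S & ~P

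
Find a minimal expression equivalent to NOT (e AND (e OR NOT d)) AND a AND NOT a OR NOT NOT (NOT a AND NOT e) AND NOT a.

NOT (e AND (e OR NOT d)) AND a AND NOT a OR NOT NOT (NOT a AND NOT e) AND NOT a
= NOT (e AND (e OR NOT d)) AND a AND NOT a OR NOT a AND NOT e AND NOT a
= (NOT (e AND (e OR NOT d)) AND a OR NOT a AND NOT e) AND NOT a
= (NOT e AND a OR NOT a AND NOT e) AND NOT a
= NOT e AND NOT a

NOT e AND NOT a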